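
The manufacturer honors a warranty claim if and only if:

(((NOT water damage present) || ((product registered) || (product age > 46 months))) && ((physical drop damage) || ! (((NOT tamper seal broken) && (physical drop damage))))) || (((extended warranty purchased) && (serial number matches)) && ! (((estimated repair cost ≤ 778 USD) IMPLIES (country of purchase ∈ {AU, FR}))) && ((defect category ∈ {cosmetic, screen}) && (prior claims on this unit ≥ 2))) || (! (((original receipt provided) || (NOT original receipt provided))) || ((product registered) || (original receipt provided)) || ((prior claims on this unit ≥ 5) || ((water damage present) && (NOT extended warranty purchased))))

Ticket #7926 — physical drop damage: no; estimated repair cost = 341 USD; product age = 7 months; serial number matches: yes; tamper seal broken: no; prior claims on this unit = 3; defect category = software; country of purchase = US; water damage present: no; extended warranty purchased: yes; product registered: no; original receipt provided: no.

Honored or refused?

Atomic conditions:
  NOT water damage present: no → true
  product registered: no → false
  product age > 46 months: 7 > 46 is false
  physical drop damage: no → false
  NOT tamper seal broken: no → true
  extended warranty purchased: yes → true
  serial number matches: yes → true
  estimated repair cost ≤ 778 USD: 341 ≤ 778 is true
  country of purchase ∈ {AU, FR}: US is not in the set → false
  defect category ∈ {cosmetic, screen}: software is not in the set → false
  prior claims on this unit ≥ 2: 3 ≥ 2 is true
  original receipt provided: no → false
  NOT original receipt provided: no → true
  prior claims on this unit ≥ 5: 3 ≥ 5 is false
  water damage present: no → false
  NOT extended warranty purchased: yes → false
Combine:
[1.1.2] false OR false = false
[1.1] true OR false = true
[1.2.2.1] true AND false = false
[1.2.2] NOT false = true
[1.2] false OR true = true
[1] true AND true = true
[2.1] true AND true = true
[2.2.1] true → false = false
[2.2] NOT false = true
[2.3] false AND true = false
[2] true AND true AND false = false
[3.1.1] false OR true = true
[3.1] NOT true = false
[3.2] false OR false = false
[3.3.2] false AND false = false
[3.3] false OR false = false
[3] false OR false OR false = false
[root] true OR false OR false = true
Overall: true → honored

Honored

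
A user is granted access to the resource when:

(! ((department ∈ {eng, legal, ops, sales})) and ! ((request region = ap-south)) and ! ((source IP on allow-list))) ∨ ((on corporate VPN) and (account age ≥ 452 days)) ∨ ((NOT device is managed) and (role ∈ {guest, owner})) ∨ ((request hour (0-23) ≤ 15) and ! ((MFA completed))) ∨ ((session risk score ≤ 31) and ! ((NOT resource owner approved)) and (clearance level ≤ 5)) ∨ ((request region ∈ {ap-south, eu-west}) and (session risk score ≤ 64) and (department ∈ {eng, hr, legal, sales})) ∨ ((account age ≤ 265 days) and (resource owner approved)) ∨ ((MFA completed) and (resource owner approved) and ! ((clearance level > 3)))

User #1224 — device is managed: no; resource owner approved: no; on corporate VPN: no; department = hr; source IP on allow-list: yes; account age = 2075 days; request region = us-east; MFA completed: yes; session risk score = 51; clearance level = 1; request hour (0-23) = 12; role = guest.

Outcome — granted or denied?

Granted

Atomic conditions:
  department ∈ {eng, legal, ops, sales}: hr is not in the set → false
  request region = ap-south: us-east == ap-south is false
  source IP on allow-list: yes → true
  on corporate VPN: no → false
  account age ≥ 452 days: 2075 ≥ 452 is true
  NOT device is managed: no → true
  role ∈ {guest, owner}: guest is in the set → true
  request hour (0-23) ≤ 15: 12 ≤ 15 is true
  MFA completed: yes → true
  session risk score ≤ 31: 51 ≤ 31 is false
  NOT resource owner approved: no → true
  clearance level ≤ 5: 1 ≤ 5 is true
  request region ∈ {ap-south, eu-west}: us-east is not in the set → false
  session risk score ≤ 64: 51 ≤ 64 is true
  department ∈ {eng, hr, legal, sales}: hr is in the set → true
  account age ≤ 265 days: 2075 ≤ 265 is false
  resource owner approved: no → false
  clearance level > 3: 1 > 3 is false
Combine:
[1.1] NOT false = true
[1.2] NOT false = true
[1.3] NOT true = false
[1] true AND true AND false = false
[2] false AND true = false
[3] true AND true = true
[4.2] NOT true = false
[4] true AND false = false
[5.2] NOT true = false
[5] false AND false AND true = false
[6] false AND true AND true = false
[7] false AND false = false
[8.3] NOT false = true
[8] true AND false AND true = false
[root] false OR false OR true OR false OR false OR false OR false OR false = true
Overall: true → granted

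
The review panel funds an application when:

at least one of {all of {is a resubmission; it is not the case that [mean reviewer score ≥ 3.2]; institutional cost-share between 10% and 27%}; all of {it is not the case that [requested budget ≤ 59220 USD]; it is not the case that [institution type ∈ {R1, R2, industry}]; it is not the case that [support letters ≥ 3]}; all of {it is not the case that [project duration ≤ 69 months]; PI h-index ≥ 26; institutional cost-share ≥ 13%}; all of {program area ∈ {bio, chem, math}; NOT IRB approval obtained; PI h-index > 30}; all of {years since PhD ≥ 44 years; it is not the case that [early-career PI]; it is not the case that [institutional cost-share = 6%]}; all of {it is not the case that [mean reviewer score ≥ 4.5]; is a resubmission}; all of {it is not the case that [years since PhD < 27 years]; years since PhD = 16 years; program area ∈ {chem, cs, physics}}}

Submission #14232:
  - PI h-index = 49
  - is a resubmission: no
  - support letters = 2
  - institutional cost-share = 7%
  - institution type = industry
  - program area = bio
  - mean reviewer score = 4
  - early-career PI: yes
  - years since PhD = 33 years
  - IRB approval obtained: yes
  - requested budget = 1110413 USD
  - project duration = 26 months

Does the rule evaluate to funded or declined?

Declined

Atomic conditions:
  is a resubmission: no → false
  mean reviewer score ≥ 3.2: 4 ≥ 3.2 is true
  institutional cost-share between 10% and 27%: 7 in [10, 27] is false
  requested budget ≤ 59220 USD: 1110413 ≤ 59220 is false
  institution type ∈ {R1, R2, industry}: industry is in the set → true
  support letters ≥ 3: 2 ≥ 3 is false
  project duration ≤ 69 months: 26 ≤ 69 is true
  PI h-index ≥ 26: 49 ≥ 26 is true
  institutional cost-share ≥ 13%: 7 ≥ 13 is false
  program area ∈ {bio, chem, math}: bio is in the set → true
  NOT IRB approval obtained: yes → false
  PI h-index > 30: 49 > 30 is true
  years since PhD ≥ 44 years: 33 ≥ 44 is false
  early-career PI: yes → true
  institutional cost-share = 6%: 7 == 6 is false
  mean reviewer score ≥ 4.5: 4 ≥ 4.5 is false
  years since PhD < 27 years: 33 < 27 is false
  years since PhD = 16 years: 33 == 16 is false
  program area ∈ {chem, cs, physics}: bio is not in the set → false
Combine:
[1.2] NOT true = false
[1] false AND false AND false = false
[2.1] NOT false = true
[2.2] NOT true = false
[2.3] NOT false = true
[2] true AND false AND true = false
[3.1] NOT true = false
[3] false AND true AND false = false
[4] true AND false AND true = false
[5.2] NOT true = false
[5.3] NOT false = true
[5] false AND false AND true = false
[6.1] NOT false = true
[6] true AND false = false
[7.1] NOT false = true
[7] true AND false AND false = false
[root] false OR false OR false OR false OR false OR false OR false = false
Overall: false → declined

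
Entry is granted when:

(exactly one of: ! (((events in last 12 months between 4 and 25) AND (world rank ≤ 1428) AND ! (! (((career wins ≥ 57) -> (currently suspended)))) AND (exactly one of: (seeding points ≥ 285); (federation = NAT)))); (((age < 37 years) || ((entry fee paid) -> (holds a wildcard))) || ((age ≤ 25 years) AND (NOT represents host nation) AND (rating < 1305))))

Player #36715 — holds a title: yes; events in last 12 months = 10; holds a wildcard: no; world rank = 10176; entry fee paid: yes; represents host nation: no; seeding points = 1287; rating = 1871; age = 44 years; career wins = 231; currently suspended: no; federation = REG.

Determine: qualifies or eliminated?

Atomic conditions:
  events in last 12 months between 4 and 25: 10 in [4, 25] is true
  world rank ≤ 1428: 10176 ≤ 1428 is false
  career wins ≥ 57: 231 ≥ 57 is true
  currently suspended: no → false
  seeding points ≥ 285: 1287 ≥ 285 is true
  federation = NAT: REG == NAT is false
  age < 37 years: 44 < 37 is false
  entry fee paid: yes → true
  holds a wildcard: no → false
  age ≤ 25 years: 44 ≤ 25 is false
  NOT represents host nation: no → true
  rating < 1305: 1871 < 1305 is false
Combine:
[1.1.3.1.1] true → false = false
[1.1.3.1] NOT false = true
[1.1.3] NOT true = false
[1.1.4] exactly-one(true, false) = true
[1.1] true AND false AND false AND true = false
[1] NOT false = true
[2.1.2] true → false = false
[2.1] false OR false = false
[2.2] false AND true AND false = false
[2] false OR false = false
[root] exactly-one(true, false) = true
Overall: true → qualifies

Qualifies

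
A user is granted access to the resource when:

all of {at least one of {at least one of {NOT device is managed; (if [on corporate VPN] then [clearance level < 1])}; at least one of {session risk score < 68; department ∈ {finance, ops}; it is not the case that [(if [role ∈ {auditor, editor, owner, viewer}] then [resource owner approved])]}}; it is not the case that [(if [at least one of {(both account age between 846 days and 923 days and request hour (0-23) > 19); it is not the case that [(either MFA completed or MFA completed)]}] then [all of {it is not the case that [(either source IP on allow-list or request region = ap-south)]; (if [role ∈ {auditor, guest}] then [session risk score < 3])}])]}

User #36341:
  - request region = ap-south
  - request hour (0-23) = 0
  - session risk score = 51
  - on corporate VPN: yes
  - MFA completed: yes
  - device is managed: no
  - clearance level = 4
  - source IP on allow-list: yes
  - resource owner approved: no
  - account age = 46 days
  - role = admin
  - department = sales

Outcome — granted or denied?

Denied

Atomic conditions:
  NOT device is managed: no → true
  on corporate VPN: yes → true
  clearance level < 1: 4 < 1 is false
  session risk score < 68: 51 < 68 is true
  department ∈ {finance, ops}: sales is not in the set → false
  role ∈ {auditor, editor, owner, viewer}: admin is not in the set → false
  resource owner approved: no → false
  account age between 846 days and 923 days: 46 in [846, 923] is false
  request hour (0-23) > 19: 0 > 19 is false
  MFA completed: yes → true
  source IP on allow-list: yes → true
  request region = ap-south: ap-south == ap-south is true
  role ∈ {auditor, guest}: admin is not in the set → false
  session risk score < 3: 51 < 3 is false
Combine:
[1.1.2] true → false = false
[1.1] true OR false = true
[1.2.3.1] false → false (antecedent false ⇒ implication holds) = true
[1.2.3] NOT true = false
[1.2] true OR false OR false = true
[1] true OR true = true
[2.1.1.1] false AND false = false
[2.1.1.2.1] true OR true = true
[2.1.1.2] NOT true = false
[2.1.1] false OR false = false
[2.1.2.1.1] true OR true = true
[2.1.2.1] NOT true = false
[2.1.2.2] false → false (antecedent false ⇒ implication holds) = true
[2.1.2] false AND true = false
[2.1] false → false (antecedent false ⇒ implication holds) = true
[2] NOT true = false
[root] true AND false = false
Overall: false → denied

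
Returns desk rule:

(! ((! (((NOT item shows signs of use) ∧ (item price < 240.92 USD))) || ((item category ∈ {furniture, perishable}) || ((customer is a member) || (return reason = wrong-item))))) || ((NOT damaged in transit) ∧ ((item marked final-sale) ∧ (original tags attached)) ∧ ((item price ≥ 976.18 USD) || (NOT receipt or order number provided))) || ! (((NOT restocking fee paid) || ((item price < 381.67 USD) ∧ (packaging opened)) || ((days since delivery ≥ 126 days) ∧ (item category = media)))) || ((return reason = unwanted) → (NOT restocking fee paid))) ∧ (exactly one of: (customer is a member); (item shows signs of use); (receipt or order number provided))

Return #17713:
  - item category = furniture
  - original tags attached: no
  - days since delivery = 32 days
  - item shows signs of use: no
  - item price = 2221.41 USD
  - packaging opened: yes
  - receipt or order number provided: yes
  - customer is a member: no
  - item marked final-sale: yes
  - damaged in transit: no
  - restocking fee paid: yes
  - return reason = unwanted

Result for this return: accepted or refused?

Accepted

Atomic conditions:
  NOT item shows signs of use: no → true
  item price < 240.92 USD: 2221.41 < 240.92 is false
  item category ∈ {furniture, perishable}: furniture is in the set → true
  customer is a member: no → false
  return reason = wrong-item: unwanted == wrong-item is false
  NOT damaged in transit: no → true
  item marked final-sale: yes → true
  original tags attached: no → false
  item price ≥ 976.18 USD: 2221.41 ≥ 976.18 is true
  NOT receipt or order number provided: yes → false
  NOT restocking fee paid: yes → false
  item price < 381.67 USD: 2221.41 < 381.67 is false
  packaging opened: yes → true
  days since delivery ≥ 126 days: 32 ≥ 126 is false
  item category = media: furniture == media is false
  return reason = unwanted: unwanted == unwanted is true
  item shows signs of use: no → false
  receipt or order number provided: yes → true
Combine:
[1.1.1.1.1] true AND false = false
[1.1.1.1] NOT false = true
[1.1.1.2.2] false OR false = false
[1.1.1.2] true OR false = true
[1.1.1] true OR true = true
[1.1] NOT true = false
[1.2.2] true AND false = false
[1.2.3] true OR false = true
[1.2] true AND false AND true = false
[1.3.1.2] false AND true = false
[1.3.1.3] false AND false = false
[1.3.1] false OR false OR false = false
[1.3] NOT false = true
[1.4] true → false = false
[1] false OR false OR true OR false = true
[2] exactly-one(false, false, true) = true
[root] true AND true = true
Overall: true → accepted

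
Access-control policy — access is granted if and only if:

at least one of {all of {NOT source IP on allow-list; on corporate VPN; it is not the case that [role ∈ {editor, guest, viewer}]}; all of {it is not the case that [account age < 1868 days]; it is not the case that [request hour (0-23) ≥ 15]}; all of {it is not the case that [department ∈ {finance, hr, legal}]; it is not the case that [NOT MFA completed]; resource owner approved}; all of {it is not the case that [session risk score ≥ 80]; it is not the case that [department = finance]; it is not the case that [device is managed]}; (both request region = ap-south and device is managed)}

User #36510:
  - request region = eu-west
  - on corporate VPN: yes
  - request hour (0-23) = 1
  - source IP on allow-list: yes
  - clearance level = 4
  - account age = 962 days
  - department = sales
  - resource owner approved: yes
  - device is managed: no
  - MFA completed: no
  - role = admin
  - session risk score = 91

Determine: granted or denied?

Denied

Atomic conditions:
  NOT source IP on allow-list: yes → false
  on corporate VPN: yes → true
  role ∈ {editor, guest, viewer}: admin is not in the set → false
  account age < 1868 days: 962 < 1868 is true
  request hour (0-23) ≥ 15: 1 ≥ 15 is false
  department ∈ {finance, hr, legal}: sales is not in the set → false
  NOT MFA completed: no → true
  resource owner approved: yes → true
  session risk score ≥ 80: 91 ≥ 80 is true
  department = finance: sales == finance is false
  device is managed: no → false
  request region = ap-south: eu-west == ap-south is false
Combine:
[1.3] NOT false = true
[1] false AND true AND true = false
[2.1] NOT true = false
[2.2] NOT false = true
[2] false AND true = false
[3.1] NOT false = true
[3.2] NOT true = false
[3] true AND false AND true = false
[4.1] NOT true = false
[4.2] NOT false = true
[4.3] NOT false = true
[4] false AND true AND true = false
[5] false AND false = false
[root] false OR false OR false OR false OR false = false
Overall: false → denied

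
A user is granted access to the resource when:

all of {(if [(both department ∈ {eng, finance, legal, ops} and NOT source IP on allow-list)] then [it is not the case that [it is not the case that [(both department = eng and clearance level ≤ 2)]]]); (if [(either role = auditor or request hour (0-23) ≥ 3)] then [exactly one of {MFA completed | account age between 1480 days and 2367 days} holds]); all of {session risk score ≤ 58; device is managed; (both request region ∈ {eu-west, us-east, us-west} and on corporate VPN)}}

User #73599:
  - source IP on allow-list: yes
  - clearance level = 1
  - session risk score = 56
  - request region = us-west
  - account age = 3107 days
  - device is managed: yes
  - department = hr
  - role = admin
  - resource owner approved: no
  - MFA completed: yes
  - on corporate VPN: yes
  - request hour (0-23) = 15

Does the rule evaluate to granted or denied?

Atomic conditions:
  department ∈ {eng, finance, legal, ops}: hr is not in the set → false
  NOT source IP on allow-list: yes → false
  department = eng: hr == eng is false
  clearance level ≤ 2: 1 ≤ 2 is true
  role = auditor: admin == auditor is false
  request hour (0-23) ≥ 3: 15 ≥ 3 is true
  MFA completed: yes → true
  account age between 1480 days and 2367 days: 3107 in [1480, 2367] is false
  session risk score ≤ 58: 56 ≤ 58 is true
  device is managed: yes → true
  request region ∈ {eu-west, us-east, us-west}: us-west is in the set → true
  on corporate VPN: yes → true
Combine:
[1.1] false AND false = false
[1.2.1.1] false AND true = false
[1.2.1] NOT false = true
[1.2] NOT true = false
[1] false → false (antecedent false ⇒ implication holds) = true
[2.1] false OR true = true
[2.2] exactly-one(true, false) = true
[2] true → true = true
[3.3] true AND true = true
[3] true AND true AND true = true
[root] true AND true AND true = true
Overall: true → granted

Granted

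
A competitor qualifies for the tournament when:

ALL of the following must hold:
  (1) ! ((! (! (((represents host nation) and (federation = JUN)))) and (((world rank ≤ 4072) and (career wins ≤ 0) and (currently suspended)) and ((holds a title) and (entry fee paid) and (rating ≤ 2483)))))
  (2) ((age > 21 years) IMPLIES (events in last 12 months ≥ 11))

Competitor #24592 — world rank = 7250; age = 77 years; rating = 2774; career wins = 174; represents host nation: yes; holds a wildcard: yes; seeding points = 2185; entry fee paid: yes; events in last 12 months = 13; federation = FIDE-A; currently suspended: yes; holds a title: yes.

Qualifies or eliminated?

Atomic conditions:
  represents host nation: yes → true
  federation = JUN: FIDE-A == JUN is false
  world rank ≤ 4072: 7250 ≤ 4072 is false
  career wins ≤ 0: 174 ≤ 0 is false
  currently suspended: yes → true
  holds a title: yes → true
  entry fee paid: yes → true
  rating ≤ 2483: 2774 ≤ 2483 is false
  age > 21 years: 77 > 21 is true
  events in last 12 months ≥ 11: 13 ≥ 11 is true
Combine:
[1.1.1.1.1] true AND false = false
[1.1.1.1] NOT false = true
[1.1.1] NOT true = false
[1.1.2.1] false AND false AND true = false
[1.1.2.2] true AND true AND false = false
[1.1.2] false AND false = false
[1.1] false AND false = false
[1] NOT false = true
[2] true → true = true
[root] true AND true = true
Overall: true → qualifies

Qualifies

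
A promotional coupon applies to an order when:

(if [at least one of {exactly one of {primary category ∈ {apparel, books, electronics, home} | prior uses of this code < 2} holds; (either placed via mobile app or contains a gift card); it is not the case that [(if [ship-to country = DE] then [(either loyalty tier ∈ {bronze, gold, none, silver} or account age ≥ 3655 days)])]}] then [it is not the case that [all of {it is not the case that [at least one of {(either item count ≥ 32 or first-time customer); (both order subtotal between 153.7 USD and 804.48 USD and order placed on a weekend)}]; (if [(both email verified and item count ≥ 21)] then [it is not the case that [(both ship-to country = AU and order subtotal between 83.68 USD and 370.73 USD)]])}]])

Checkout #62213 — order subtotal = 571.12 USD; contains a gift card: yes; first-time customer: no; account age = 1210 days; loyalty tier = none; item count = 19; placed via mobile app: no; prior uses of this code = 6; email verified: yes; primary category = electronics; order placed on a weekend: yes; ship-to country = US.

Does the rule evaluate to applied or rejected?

Applied

Atomic conditions:
  primary category ∈ {apparel, books, electronics, home}: electronics is in the set → true
  prior uses of this code < 2: 6 < 2 is false
  placed via mobile app: no → false
  contains a gift card: yes → true
  ship-to country = DE: US == DE is false
  loyalty tier ∈ {bronze, gold, none, silver}: none is in the set → true
  account age ≥ 3655 days: 1210 ≥ 3655 is false
  item count ≥ 32: 19 ≥ 32 is false
  first-time customer: no → false
  order subtotal between 153.7 USD and 804.48 USD: 571.12 in [153.7, 804.48] is true
  order placed on a weekend: yes → true
  email verified: yes → true
  item count ≥ 21: 19 ≥ 21 is false
  ship-to country = AU: US == AU is false
  order subtotal between 83.68 USD and 370.73 USD: 571.12 in [83.68, 370.73] is false
Combine:
[1.1] exactly-one(true, false) = true
[1.2] false OR true = true
[1.3.1.2] true OR false = true
[1.3.1] false → true (antecedent false ⇒ implication holds) = true
[1.3] NOT true = false
[1] true OR true OR false = true
[2.1.1.1.1] false OR false = false
[2.1.1.1.2] true AND true = true
[2.1.1.1] false OR true = true
[2.1.1] NOT true = false
[2.1.2.1] true AND false = false
[2.1.2.2.1] false AND false = false
[2.1.2.2] NOT false = true
[2.1.2] false → true (antecedent false ⇒ implication holds) = true
[2.1] false AND true = false
[2] NOT false = true
[root] true → true = true
Overall: true → applied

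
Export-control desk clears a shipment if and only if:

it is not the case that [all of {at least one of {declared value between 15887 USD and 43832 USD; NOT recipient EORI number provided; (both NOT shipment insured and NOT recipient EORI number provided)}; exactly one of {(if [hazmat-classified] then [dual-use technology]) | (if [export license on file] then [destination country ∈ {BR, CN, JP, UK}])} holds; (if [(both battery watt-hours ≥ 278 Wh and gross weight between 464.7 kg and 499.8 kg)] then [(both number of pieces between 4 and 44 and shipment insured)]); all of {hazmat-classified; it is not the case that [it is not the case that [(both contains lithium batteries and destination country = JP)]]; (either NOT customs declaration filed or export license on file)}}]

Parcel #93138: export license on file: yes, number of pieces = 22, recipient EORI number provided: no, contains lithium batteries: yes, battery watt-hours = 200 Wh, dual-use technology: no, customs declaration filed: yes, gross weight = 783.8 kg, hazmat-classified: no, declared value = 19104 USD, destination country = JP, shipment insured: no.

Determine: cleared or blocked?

Atomic conditions:
  declared value between 15887 USD and 43832 USD: 19104 in [15887, 43832] is true
  NOT recipient EORI number provided: no → true
  NOT shipment insured: no → true
  hazmat-classified: no → false
  dual-use technology: no → false
  export license on file: yes → true
  destination country ∈ {BR, CN, JP, UK}: JP is in the set → true
  battery watt-hours ≥ 278 Wh: 200 ≥ 278 is false
  gross weight between 464.7 kg and 499.8 kg: 783.8 in [464.7, 499.8] is false
  number of pieces between 4 and 44: 22 in [4, 44] is true
  shipment insured: no → false
  contains lithium batteries: yes → true
  destination country = JP: JP == JP is true
  NOT customs declaration filed: yes → false
Combine:
[1.1.3] true AND true = true
[1.1] true OR true OR true = true
[1.2.1] false → false (antecedent false ⇒ implication holds) = true
[1.2.2] true → true = true
[1.2] exactly-one(true, true) = false
[1.3.1] false AND false = false
[1.3.2] true AND false = false
[1.3] false → false (antecedent false ⇒ implication holds) = true
[1.4.2.1.1] true AND true = true
[1.4.2.1] NOT true = false
[1.4.2] NOT false = true
[1.4.3] false OR true = true
[1.4] false AND true AND true = false
[1] true AND false AND true AND false = false
[root] NOT false = true
Overall: true → cleared

Cleared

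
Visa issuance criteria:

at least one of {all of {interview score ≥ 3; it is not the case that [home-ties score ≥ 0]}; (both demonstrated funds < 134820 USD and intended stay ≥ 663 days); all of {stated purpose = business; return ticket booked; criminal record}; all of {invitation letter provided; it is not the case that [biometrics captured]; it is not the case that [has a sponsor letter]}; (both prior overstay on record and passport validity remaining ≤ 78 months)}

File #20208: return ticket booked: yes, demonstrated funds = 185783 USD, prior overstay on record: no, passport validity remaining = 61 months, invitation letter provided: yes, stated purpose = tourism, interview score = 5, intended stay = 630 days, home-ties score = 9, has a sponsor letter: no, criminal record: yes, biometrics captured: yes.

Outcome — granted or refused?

Refused

Atomic conditions:
  interview score ≥ 3: 5 ≥ 3 is true
  home-ties score ≥ 0: 9 ≥ 0 is true
  demonstrated funds < 134820 USD: 185783 < 134820 is false
  intended stay ≥ 663 days: 630 ≥ 663 is false
  stated purpose = business: tourism == business is false
  return ticket booked: yes → true
  criminal record: yes → true
  invitation letter provided: yes → true
  biometrics captured: yes → true
  has a sponsor letter: no → false
  prior overstay on record: no → false
  passport validity remaining ≤ 78 months: 61 ≤ 78 is true
Combine:
[1.2] NOT true = false
[1] true AND false = false
[2] false AND false = false
[3] false AND true AND true = false
[4.2] NOT true = false
[4.3] NOT false = true
[4] true AND false AND true = false
[5] false AND true = false
[root] false OR false OR false OR false OR false = false
Overall: false → refused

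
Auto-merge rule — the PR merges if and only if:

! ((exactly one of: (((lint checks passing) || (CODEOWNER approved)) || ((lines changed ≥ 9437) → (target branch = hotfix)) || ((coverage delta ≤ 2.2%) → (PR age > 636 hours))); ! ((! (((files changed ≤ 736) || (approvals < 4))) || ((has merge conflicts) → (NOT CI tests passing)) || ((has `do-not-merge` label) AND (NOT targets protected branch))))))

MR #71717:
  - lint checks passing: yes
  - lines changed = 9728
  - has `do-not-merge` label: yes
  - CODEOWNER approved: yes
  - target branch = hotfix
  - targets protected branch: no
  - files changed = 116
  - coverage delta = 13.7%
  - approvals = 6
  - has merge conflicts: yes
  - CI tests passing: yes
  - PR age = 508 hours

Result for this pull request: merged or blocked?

Blocked

Atomic conditions:
  lint checks passing: yes → true
  CODEOWNER approved: yes → true
  lines changed ≥ 9437: 9728 ≥ 9437 is true
  target branch = hotfix: hotfix == hotfix is true
  coverage delta ≤ 2.2%: 13.7 ≤ 2.2 is false
  PR age > 636 hours: 508 > 636 is false
  files changed ≤ 736: 116 ≤ 736 is true
  approvals < 4: 6 < 4 is false
  has merge conflicts: yes → true
  NOT CI tests passing: yes → false
  has `do-not-merge` label: yes → true
  NOT targets protected branch: no → true
Combine:
[1.1.1] true OR true = true
[1.1.2] true → true = true
[1.1.3] false → false (antecedent false ⇒ implication holds) = true
[1.1] true OR true OR true = true
[1.2.1.1.1] true OR false = true
[1.2.1.1] NOT true = false
[1.2.1.2] true → false = false
[1.2.1.3] true AND true = true
[1.2.1] false OR false OR true = true
[1.2] NOT true = false
[1] exactly-one(true, false) = true
[root] NOT true = false
Overall: false → blocked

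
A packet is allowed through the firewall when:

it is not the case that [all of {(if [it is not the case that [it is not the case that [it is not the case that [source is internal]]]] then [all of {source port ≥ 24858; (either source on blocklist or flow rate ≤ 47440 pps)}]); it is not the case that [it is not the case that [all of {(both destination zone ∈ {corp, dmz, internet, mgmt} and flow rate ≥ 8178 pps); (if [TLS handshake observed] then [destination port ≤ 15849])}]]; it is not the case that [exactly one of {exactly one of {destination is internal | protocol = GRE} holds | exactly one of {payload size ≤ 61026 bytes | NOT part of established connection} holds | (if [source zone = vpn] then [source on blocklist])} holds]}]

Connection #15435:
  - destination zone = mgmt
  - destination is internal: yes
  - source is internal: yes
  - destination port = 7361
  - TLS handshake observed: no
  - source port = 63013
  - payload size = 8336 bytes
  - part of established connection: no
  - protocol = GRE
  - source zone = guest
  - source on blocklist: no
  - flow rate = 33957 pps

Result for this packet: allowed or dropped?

Allowed

Atomic conditions:
  source is internal: yes → true
  source port ≥ 24858: 63013 ≥ 24858 is true
  source on blocklist: no → false
  flow rate ≤ 47440 pps: 33957 ≤ 47440 is true
  destination zone ∈ {corp, dmz, internet, mgmt}: mgmt is in the set → true
  flow rate ≥ 8178 pps: 33957 ≥ 8178 is true
  TLS handshake observed: no → false
  destination port ≤ 15849: 7361 ≤ 15849 is true
  destination is internal: yes → true
  protocol = GRE: GRE == GRE is true
  payload size ≤ 61026 bytes: 8336 ≤ 61026 is true
  NOT part of established connection: no → true
  source zone = vpn: guest == vpn is false
Combine:
[1.1.1.1.1] NOT true = false
[1.1.1.1] NOT false = true
[1.1.1] NOT true = false
[1.1.2.2] false OR true = true
[1.1.2] true AND true = true
[1.1] false → true (antecedent false ⇒ implication holds) = true
[1.2.1.1.1] true AND true = true
[1.2.1.1.2] false → true (antecedent false ⇒ implication holds) = true
[1.2.1.1] true AND true = true
[1.2.1] NOT true = false
[1.2] NOT false = true
[1.3.1.1] exactly-one(true, true) = false
[1.3.1.2] exactly-one(true, true) = false
[1.3.1.3] false → false (antecedent false ⇒ implication holds) = true
[1.3.1] exactly-one(false, false, true) = true
[1.3] NOT true = false
[1] true AND true AND false = false
[root] NOT false = true
Overall: true → allowed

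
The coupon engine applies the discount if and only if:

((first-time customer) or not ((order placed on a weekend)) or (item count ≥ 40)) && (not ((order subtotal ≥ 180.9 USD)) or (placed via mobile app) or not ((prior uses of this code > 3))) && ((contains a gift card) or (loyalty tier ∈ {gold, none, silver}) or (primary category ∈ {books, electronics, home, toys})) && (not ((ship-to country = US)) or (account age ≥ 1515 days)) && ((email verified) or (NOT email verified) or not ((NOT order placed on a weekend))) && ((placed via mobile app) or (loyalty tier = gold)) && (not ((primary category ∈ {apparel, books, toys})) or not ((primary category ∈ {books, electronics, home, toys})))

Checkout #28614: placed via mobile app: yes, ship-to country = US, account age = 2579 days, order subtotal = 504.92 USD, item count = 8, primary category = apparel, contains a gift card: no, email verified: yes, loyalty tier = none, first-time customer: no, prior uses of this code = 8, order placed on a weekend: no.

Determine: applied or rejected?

Applied

Atomic conditions:
  first-time customer: no → false
  order placed on a weekend: no → false
  item count ≥ 40: 8 ≥ 40 is false
  order subtotal ≥ 180.9 USD: 504.92 ≥ 180.9 is true
  placed via mobile app: yes → true
  prior uses of this code > 3: 8 > 3 is true
  contains a gift card: no → false
  loyalty tier ∈ {gold, none, silver}: none is in the set → true
  primary category ∈ {books, electronics, home, toys}: apparel is not in the set → false
  ship-to country = US: US == US is true
  account age ≥ 1515 days: 2579 ≥ 1515 is true
  email verified: yes → true
  NOT email verified: yes → false
  NOT order placed on a weekend: no → true
  loyalty tier = gold: none == gold is false
  primary category ∈ {apparel, books, toys}: apparel is in the set → true
Combine:
[1.2] NOT false = true
[1] false OR true OR false = true
[2.1] NOT true = false
[2.3] NOT true = false
[2] false OR true OR false = true
[3] false OR true OR false = true
[4.1] NOT true = false
[4] false OR true = true
[5.3] NOT true = false
[5] true OR false OR false = true
[6] true OR false = true
[7.1] NOT true = false
[7.2] NOT false = true
[7] false OR true = true
[root] true AND true AND true AND true AND true AND true AND true = true
Overall: true → applied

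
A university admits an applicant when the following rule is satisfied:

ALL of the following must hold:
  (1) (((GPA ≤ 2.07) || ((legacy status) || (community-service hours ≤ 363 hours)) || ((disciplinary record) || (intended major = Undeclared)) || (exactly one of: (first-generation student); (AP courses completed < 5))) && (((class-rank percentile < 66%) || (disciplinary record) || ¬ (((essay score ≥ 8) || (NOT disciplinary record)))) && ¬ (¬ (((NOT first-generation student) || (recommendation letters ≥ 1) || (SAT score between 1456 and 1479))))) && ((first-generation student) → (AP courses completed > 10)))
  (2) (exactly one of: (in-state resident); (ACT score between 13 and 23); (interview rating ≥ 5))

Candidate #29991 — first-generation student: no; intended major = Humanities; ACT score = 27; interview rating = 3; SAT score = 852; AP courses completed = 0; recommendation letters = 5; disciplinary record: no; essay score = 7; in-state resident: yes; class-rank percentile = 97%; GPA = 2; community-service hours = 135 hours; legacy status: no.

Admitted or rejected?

Rejected

Atomic conditions:
  GPA ≤ 2.07: 2 ≤ 2.07 is true
  legacy status: no → false
  community-service hours ≤ 363 hours: 135 ≤ 363 is true
  disciplinary record: no → false
  intended major = Undeclared: Humanities == Undeclared is false
  first-generation student: no → false
  AP courses completed < 5: 0 < 5 is true
  class-rank percentile < 66%: 97 < 66 is false
  essay score ≥ 8: 7 ≥ 8 is false
  NOT disciplinary record: no → true
  NOT first-generation student: no → true
  recommendation letters ≥ 1: 5 ≥ 1 is true
  SAT score between 1456 and 1479: 852 in [1456, 1479] is false
  AP courses completed > 10: 0 > 10 is false
  in-state resident: yes → true
  ACT score between 13 and 23: 27 in [13, 23] is false
  interview rating ≥ 5: 3 ≥ 5 is false
Combine:
[1.1.2] false OR true = true
[1.1.3] false OR false = false
[1.1.4] exactly-one(false, true) = true
[1.1] true OR true OR false OR true = true
[1.2.1.3.1] false OR true = true
[1.2.1.3] NOT true = false
[1.2.1] false OR false OR false = false
[1.2.2.1.1] true OR true OR false = true
[1.2.2.1] NOT true = false
[1.2.2] NOT false = true
[1.2] false AND true = false
[1.3] false → false (antecedent false ⇒ implication holds) = true
[1] true AND false AND true = false
[2] exactly-one(true, false, false) = true
[root] false AND true = false
Overall: false → rejected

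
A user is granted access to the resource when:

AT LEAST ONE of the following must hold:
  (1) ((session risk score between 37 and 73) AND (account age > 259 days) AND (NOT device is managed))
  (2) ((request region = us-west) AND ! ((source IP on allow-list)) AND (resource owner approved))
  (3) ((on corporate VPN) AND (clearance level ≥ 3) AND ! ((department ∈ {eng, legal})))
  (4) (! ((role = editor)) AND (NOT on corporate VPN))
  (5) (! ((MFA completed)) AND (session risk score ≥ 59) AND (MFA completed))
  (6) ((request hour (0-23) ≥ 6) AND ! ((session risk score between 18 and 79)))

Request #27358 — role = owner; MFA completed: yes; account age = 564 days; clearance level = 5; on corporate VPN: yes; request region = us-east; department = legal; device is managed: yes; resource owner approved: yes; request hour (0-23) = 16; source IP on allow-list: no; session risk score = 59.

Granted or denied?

Atomic conditions:
  session risk score between 37 and 73: 59 in [37, 73] is true
  account age > 259 days: 564 > 259 is true
  NOT device is managed: yes → false
  request region = us-west: us-east == us-west is false
  source IP on allow-list: no → false
  resource owner approved: yes → true
  on corporate VPN: yes → true
  clearance level ≥ 3: 5 ≥ 3 is true
  department ∈ {eng, legal}: legal is in the set → true
  role = editor: owner == editor is false
  NOT on corporate VPN: yes → false
  MFA completed: yes → true
  session risk score ≥ 59: 59 ≥ 59 is true
  request hour (0-23) ≥ 6: 16 ≥ 6 is true
  session risk score between 18 and 79: 59 in [18, 79] is true
Combine:
[1] true AND true AND false = false
[2.2] NOT false = true
[2] false AND true AND true = false
[3.3] NOT true = false
[3] true AND true AND false = false
[4.1] NOT false = true
[4] true AND false = false
[5.1] NOT true = false
[5] false AND true AND true = false
[6.2] NOT true = false
[6] true AND false = false
[root] false OR false OR false OR false OR false OR false = false
Overall: false → denied

Denied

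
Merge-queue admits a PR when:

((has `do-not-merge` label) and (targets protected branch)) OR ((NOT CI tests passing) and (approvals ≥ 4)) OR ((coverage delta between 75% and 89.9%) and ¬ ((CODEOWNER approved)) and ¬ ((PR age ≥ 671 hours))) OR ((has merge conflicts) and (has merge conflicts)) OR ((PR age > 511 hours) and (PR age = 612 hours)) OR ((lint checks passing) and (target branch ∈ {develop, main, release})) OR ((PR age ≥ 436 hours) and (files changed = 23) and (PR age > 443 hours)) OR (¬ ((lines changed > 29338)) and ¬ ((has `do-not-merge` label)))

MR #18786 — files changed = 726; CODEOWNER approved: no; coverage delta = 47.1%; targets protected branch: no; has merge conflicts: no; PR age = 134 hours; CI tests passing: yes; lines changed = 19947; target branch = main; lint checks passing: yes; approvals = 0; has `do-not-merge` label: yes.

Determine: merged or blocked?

Atomic conditions:
  has `do-not-merge` label: yes → true
  targets protected branch: no → false
  NOT CI tests passing: yes → false
  approvals ≥ 4: 0 ≥ 4 is false
  coverage delta between 75% and 89.9%: 47.1 in [75, 89.9] is false
  CODEOWNER approved: no → false
  PR age ≥ 671 hours: 134 ≥ 671 is false
  has merge conflicts: no → false
  PR age > 511 hours: 134 > 511 is false
  PR age = 612 hours: 134 == 612 is false
  lint checks passing: yes → true
  target branch ∈ {develop, main, release}: main is in the set → true
  PR age ≥ 436 hours: 134 ≥ 436 is false
  files changed = 23: 726 == 23 is false
  PR age > 443 hours: 134 > 443 is false
  lines changed > 29338: 19947 > 29338 is false
Combine:
[1] true AND false = false
[2] false AND false = false
[3.2] NOT false = true
[3.3] NOT false = true
[3] false AND true AND true = false
[4] false AND false = false
[5] false AND false = false
[6] true AND true = true
[7] false AND false AND false = false
[8.1] NOT false = true
[8.2] NOT true = false
[8] true AND false = false
[root] false OR false OR false OR false OR false OR true OR false OR false = true
Overall: true → merged

Merged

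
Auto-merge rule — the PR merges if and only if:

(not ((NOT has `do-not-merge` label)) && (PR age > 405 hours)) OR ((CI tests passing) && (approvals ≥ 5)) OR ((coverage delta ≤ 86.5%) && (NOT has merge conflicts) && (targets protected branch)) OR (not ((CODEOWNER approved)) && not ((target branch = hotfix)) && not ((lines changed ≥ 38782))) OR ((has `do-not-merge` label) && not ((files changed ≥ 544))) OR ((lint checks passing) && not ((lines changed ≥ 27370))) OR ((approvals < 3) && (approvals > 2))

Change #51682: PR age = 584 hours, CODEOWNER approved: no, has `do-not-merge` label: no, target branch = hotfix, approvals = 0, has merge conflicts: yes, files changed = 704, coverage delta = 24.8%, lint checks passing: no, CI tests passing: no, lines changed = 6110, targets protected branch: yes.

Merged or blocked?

Atomic conditions:
  NOT has `do-not-merge` label: no → true
  PR age > 405 hours: 584 > 405 is true
  CI tests passing: no → false
  approvals ≥ 5: 0 ≥ 5 is false
  coverage delta ≤ 86.5%: 24.8 ≤ 86.5 is true
  NOT has merge conflicts: yes → false
  targets protected branch: yes → true
  CODEOWNER approved: no → false
  target branch = hotfix: hotfix == hotfix is true
  lines changed ≥ 38782: 6110 ≥ 38782 is false
  has `do-not-merge` label: no → false
  files changed ≥ 544: 704 ≥ 544 is true
  lint checks passing: no → false
  lines changed ≥ 27370: 6110 ≥ 27370 is false
  approvals < 3: 0 < 3 is true
  approvals > 2: 0 > 2 is false
Combine:
[1.1] NOT true = false
[1] false AND true = false
[2] false AND false = false
[3] true AND false AND true = false
[4.1] NOT false = true
[4.2] NOT true = false
[4.3] NOT false = true
[4] true AND false AND true = false
[5.2] NOT true = false
[5] false AND false = false
[6.2] NOT false = true
[6] false AND true = false
[7] true AND false = false
[root] false OR false OR false OR false OR false OR false OR false = false
Overall: false → blocked

Blocked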